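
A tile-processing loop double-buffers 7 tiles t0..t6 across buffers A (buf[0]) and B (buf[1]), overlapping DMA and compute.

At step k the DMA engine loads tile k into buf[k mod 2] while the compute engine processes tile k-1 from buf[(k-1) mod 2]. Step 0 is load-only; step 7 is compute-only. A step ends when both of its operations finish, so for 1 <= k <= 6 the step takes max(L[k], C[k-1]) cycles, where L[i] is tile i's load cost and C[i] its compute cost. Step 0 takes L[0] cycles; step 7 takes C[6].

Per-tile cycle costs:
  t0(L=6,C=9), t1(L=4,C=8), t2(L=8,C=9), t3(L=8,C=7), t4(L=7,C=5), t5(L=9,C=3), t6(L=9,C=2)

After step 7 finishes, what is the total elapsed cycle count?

end_cycle[7] = 59

  0. 6=6c; end=6; A:t0 B:-
  1. max(4,9)=9c; end=15; A:t0 B:t1
  2. max(8,8)=8c; end=23; A:t2 B:t1
  3. max(8,9)=9c; end=32; A:t2 B:t3
  4. max(7,7)=7c; end=39; A:t4 B:t3
  5. max(9,5)=9c; end=48; A:t4 B:t5
  6. max(9,3)=9c; end=57; A:t6 B:t5
  7. 2=2c; end=59; A:t6 B:t5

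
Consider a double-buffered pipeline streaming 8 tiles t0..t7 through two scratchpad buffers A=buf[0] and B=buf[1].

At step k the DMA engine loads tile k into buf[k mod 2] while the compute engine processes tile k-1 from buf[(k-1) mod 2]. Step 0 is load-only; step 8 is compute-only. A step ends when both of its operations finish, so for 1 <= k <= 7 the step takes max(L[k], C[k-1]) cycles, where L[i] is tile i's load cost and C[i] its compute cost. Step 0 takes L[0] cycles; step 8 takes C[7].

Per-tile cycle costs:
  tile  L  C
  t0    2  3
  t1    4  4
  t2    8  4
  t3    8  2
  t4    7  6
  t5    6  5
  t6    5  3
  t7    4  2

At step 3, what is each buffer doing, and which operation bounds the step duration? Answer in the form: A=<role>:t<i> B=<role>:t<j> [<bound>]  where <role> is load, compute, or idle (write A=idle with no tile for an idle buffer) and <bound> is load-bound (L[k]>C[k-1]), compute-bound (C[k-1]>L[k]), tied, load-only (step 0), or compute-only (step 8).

step 0: L[0]=2 → dur=2, Σ=2 | A=load:t0 B=idle [load-only]
step 1: L[1]=4 C[0]=3 → dur=4, Σ=6 | A=compute:t0 B=load:t1 [load-bound]
step 2: L[2]=8 C[1]=4 → dur=8, Σ=14 | A=load:t2 B=compute:t1 [load-bound]
step 3: L[3]=8 C[2]=4 → dur=8, Σ=22 | A=compute:t2 B=load:t3 [load-bound]
step 4: L[4]=7 C[3]=2 → dur=7, Σ=29 | A=load:t4 B=compute:t3 [load-bound]
step 5: L[5]=6 C[4]=6 → dur=6, Σ=35 | A=compute:t4 B=load:t5 [tied]
step 6: L[6]=5 C[5]=5 → dur=5, Σ=40 | A=load:t6 B=compute:t5 [tied]
step 7: L[7]=4 C[6]=3 → dur=4, Σ=44 | A=compute:t6 B=load:t7 [load-bound]
step 8: C[7]=2 → dur=2, Σ=46 | A=idle B=compute:t7 [compute-only]

step 3: A=compute:t2 B=load:t3 [load-bound]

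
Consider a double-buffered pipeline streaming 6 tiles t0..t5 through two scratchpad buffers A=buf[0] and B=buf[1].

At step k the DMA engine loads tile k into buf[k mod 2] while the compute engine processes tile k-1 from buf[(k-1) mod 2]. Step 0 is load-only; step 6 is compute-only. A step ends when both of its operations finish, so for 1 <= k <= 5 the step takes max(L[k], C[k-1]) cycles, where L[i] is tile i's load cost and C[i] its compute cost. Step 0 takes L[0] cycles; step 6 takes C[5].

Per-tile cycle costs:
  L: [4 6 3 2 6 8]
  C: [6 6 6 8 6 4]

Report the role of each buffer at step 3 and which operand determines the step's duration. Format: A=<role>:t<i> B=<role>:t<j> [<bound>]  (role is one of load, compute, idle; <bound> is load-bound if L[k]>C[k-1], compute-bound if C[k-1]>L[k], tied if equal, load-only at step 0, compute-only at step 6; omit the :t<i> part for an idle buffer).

step 3: A=compute:t2 B=load:t3 [compute-bound]

  0. 4=4c; end=4; A:t0 B:-
  1. max(6,6)=6c; end=10; A:t0 B:t1
  2. max(3,6)=6c; end=16; A:t2 B:t1
  3. max(2,6)=6c; end=22; A:t2 B:t3
  4. max(6,8)=8c; end=30; A:t4 B:t3
  5. max(8,6)=8c; end=38; A:t4 B:t5
  6. 4=4c; end=42; A:t4 B:t5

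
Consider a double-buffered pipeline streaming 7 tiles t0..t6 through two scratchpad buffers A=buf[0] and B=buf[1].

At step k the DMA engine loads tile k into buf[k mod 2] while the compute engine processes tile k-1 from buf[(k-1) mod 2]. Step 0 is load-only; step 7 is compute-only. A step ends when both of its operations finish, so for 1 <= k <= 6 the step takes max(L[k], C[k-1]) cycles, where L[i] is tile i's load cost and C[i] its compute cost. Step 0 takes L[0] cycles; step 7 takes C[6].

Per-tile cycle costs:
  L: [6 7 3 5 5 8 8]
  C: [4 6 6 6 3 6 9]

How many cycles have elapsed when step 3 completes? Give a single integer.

end_cycle[3] = 25

k=0 load=t0/6c comp=- wait=6 total=6
k=1 load=t1/7c comp=t0/4c wait=7 total=13
k=2 load=t2/3c comp=t1/6c wait=6 total=19
k=3 load=t3/5c comp=t2/6c wait=6 total=25
k=4 load=t4/5c comp=t3/6c wait=6 total=31
k=5 load=t5/8c comp=t4/3c wait=8 total=39
k=6 load=t6/8c comp=t5/6c wait=8 total=47
k=7 load=- comp=t6/9c wait=9 total=56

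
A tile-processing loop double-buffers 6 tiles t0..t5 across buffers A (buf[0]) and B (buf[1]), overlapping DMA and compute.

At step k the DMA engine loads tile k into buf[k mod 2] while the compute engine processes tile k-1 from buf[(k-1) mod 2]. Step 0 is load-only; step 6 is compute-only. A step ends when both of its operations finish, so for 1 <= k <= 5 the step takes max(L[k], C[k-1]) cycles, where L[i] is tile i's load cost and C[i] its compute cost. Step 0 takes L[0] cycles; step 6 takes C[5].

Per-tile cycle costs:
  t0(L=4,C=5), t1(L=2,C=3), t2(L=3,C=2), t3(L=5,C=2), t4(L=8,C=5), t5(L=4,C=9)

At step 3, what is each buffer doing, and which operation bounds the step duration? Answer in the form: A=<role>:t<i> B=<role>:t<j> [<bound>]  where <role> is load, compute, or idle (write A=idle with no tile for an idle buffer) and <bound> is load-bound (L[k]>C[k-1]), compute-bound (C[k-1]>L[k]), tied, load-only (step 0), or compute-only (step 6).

step 3: A=compute:t2 B=load:t3 [load-bound]

  0. 4=4c; end=4; A:t0 B:-
  1. max(2,5)=5c; end=9; A:t0 B:t1
  2. max(3,3)=3c; end=12; A:t2 B:t1
  3. max(5,2)=5c; end=17; A:t2 B:t3
  4. max(8,2)=8c; end=25; A:t4 B:t3
  5. max(4,5)=5c; end=30; A:t4 B:t5
  6. 9=9c; end=39; A:t4 B:t5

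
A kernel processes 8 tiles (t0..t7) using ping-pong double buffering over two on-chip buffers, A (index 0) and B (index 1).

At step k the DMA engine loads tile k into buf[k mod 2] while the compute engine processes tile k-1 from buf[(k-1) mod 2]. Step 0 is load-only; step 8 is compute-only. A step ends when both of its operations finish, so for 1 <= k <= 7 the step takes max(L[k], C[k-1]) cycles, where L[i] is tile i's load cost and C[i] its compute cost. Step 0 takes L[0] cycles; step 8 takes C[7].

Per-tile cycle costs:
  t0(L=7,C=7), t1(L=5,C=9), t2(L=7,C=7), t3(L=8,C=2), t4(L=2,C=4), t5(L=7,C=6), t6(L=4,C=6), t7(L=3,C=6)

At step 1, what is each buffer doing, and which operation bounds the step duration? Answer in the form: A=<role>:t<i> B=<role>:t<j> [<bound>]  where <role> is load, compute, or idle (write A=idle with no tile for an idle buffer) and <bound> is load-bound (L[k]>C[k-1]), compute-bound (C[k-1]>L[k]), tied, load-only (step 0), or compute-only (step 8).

k=0 load=t0/7c comp=- wait=7 total=7
k=1 load=t1/5c comp=t0/7c wait=7 total=14
k=2 load=t2/7c comp=t1/9c wait=9 total=23
k=3 load=t3/8c comp=t2/7c wait=8 total=31
k=4 load=t4/2c comp=t3/2c wait=2 total=33
k=5 load=t5/7c comp=t4/4c wait=7 total=40
k=6 load=t6/4c comp=t5/6c wait=6 total=46
k=7 load=t7/3c comp=t6/6c wait=6 total=52
k=8 load=- comp=t7/6c wait=6 total=58

step 1: A=compute:t0 B=load:t1 [compute-bound]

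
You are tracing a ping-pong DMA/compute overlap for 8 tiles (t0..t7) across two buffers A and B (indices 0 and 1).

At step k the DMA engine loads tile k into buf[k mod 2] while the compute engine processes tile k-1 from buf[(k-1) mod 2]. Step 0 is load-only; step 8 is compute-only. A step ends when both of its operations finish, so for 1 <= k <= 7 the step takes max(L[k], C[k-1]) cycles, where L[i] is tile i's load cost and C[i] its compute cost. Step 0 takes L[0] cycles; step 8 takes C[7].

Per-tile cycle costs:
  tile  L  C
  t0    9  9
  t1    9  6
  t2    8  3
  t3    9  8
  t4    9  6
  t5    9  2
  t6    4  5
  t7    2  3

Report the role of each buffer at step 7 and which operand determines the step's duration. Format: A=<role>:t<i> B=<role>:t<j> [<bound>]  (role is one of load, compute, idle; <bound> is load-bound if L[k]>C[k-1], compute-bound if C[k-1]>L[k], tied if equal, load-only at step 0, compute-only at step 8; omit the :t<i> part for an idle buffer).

step 0: L[0]=9 → dur=9, Σ=9 | A=load:t0 B=idle [load-only]
step 1: L[1]=9 C[0]=9 → dur=9, Σ=18 | A=compute:t0 B=load:t1 [tied]
step 2: L[2]=8 C[1]=6 → dur=8, Σ=26 | A=load:t2 B=compute:t1 [load-bound]
step 3: L[3]=9 C[2]=3 → dur=9, Σ=35 | A=compute:t2 B=load:t3 [load-bound]
step 4: L[4]=9 C[3]=8 → dur=9, Σ=44 | A=load:t4 B=compute:t3 [load-bound]
step 5: L[5]=9 C[4]=6 → dur=9, Σ=53 | A=compute:t4 B=load:t5 [load-bound]
step 6: L[6]=4 C[5]=2 → dur=4, Σ=57 | A=load:t6 B=compute:t5 [load-bound]
step 7: L[7]=2 C[6]=5 → dur=5, Σ=62 | A=compute:t6 B=load:t7 [compute-bound]
step 8: C[7]=3 → dur=3, Σ=65 | A=idle B=compute:t7 [compute-only]

step 7: A=compute:t6 B=load:t7 [compute-bound]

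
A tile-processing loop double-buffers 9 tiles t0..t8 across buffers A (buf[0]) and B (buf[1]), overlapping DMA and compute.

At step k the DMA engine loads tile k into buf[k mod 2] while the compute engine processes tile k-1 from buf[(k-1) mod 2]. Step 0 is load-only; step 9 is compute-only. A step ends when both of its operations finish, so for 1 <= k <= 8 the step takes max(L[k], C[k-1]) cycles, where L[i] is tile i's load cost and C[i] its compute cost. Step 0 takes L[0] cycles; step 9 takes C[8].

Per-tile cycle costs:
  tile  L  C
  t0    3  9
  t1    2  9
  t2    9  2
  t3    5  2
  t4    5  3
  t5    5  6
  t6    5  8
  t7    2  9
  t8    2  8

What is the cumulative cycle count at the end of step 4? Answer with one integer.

[0] DMA t0→A (3c) ∥ CU idle ⇒ 3c, clock 3
[1] DMA t1→B (2c) ∥ CU A:t0 (9c) ⇒ 9c, clock 12
[2] DMA t2→A (9c) ∥ CU B:t1 (9c) ⇒ 9c, clock 21
[3] DMA t3→B (5c) ∥ CU A:t2 (2c) ⇒ 5c, clock 26
[4] DMA t4→A (5c) ∥ CU B:t3 (2c) ⇒ 5c, clock 31
[5] DMA t5→B (5c) ∥ CU A:t4 (3c) ⇒ 5c, clock 36
[6] DMA t6→A (5c) ∥ CU B:t5 (6c) ⇒ 6c, clock 42
[7] DMA t7→B (2c) ∥ CU A:t6 (8c) ⇒ 8c, clock 50
[8] DMA t8→A (2c) ∥ CU B:t7 (9c) ⇒ 9c, clock 59
[9] DMA idle ∥ CU A:t8 (8c) ⇒ 8c, clock 67

end_cycle[4] = 31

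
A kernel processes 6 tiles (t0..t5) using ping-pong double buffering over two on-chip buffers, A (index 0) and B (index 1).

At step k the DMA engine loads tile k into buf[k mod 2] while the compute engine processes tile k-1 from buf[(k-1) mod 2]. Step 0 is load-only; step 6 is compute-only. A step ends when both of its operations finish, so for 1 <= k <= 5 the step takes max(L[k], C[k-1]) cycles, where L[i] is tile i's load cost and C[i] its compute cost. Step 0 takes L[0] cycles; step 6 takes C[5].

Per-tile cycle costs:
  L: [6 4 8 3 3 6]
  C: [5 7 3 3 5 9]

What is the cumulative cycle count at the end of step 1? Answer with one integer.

end_cycle[1] = 11

[0] DMA t0→A (6c) ∥ CU idle ⇒ 6c, clock 6
[1] DMA t1→B (4c) ∥ CU A:t0 (5c) ⇒ 5c, clock 11
[2] DMA t2→A (8c) ∥ CU B:t1 (7c) ⇒ 8c, clock 19
[3] DMA t3→B (3c) ∥ CU A:t2 (3c) ⇒ 3c, clock 22
[4] DMA t4→A (3c) ∥ CU B:t3 (3c) ⇒ 3c, clock 25
[5] DMA t5→B (6c) ∥ CU A:t4 (5c) ⇒ 6c, clock 31
[6] DMA idle ∥ CU B:t5 (9c) ⇒ 9c, clock 40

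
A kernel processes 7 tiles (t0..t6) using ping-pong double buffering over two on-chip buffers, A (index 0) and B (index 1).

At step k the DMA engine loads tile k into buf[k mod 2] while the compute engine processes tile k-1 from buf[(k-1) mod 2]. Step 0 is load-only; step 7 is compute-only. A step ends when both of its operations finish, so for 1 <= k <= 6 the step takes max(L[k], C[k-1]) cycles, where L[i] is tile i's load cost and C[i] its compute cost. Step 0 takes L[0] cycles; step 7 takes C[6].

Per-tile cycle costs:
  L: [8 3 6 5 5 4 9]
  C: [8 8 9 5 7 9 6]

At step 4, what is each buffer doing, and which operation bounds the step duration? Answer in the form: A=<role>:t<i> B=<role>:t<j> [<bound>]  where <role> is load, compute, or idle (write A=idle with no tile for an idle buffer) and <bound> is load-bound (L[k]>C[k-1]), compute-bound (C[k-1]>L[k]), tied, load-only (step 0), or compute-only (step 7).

k=0 load=t0/8c comp=- wait=8 total=8
k=1 load=t1/3c comp=t0/8c wait=8 total=16
k=2 load=t2/6c comp=t1/8c wait=8 total=24
k=3 load=t3/5c comp=t2/9c wait=9 total=33
k=4 load=t4/5c comp=t3/5c wait=5 total=38
k=5 load=t5/4c comp=t4/7c wait=7 total=45
k=6 load=t6/9c comp=t5/9c wait=9 total=54
k=7 load=- comp=t6/6c wait=6 total=60

step 4: A=load:t4 B=compute:t3 [tied]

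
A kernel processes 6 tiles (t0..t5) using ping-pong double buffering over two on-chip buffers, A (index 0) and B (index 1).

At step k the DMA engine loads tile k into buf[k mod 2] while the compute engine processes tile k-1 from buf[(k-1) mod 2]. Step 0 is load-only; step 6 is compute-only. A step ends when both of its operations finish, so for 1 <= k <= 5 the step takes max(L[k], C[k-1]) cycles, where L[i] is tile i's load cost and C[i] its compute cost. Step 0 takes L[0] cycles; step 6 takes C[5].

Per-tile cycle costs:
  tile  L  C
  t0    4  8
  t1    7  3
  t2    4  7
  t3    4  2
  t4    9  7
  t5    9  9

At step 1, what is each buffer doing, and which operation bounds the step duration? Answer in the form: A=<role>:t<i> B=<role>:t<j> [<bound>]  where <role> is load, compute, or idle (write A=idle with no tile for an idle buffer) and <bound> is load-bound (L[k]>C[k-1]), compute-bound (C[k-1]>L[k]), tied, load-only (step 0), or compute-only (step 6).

k=0 load=t0/4c comp=- wait=4 total=4
k=1 load=t1/7c comp=t0/8c wait=8 total=12
k=2 load=t2/4c comp=t1/3c wait=4 total=16
k=3 load=t3/4c comp=t2/7c wait=7 total=23
k=4 load=t4/9c comp=t3/2c wait=9 total=32
k=5 load=t5/9c comp=t4/7c wait=9 total=41
k=6 load=- comp=t5/9c wait=9 total=50

step 1: A=compute:t0 B=load:t1 [compute-bound]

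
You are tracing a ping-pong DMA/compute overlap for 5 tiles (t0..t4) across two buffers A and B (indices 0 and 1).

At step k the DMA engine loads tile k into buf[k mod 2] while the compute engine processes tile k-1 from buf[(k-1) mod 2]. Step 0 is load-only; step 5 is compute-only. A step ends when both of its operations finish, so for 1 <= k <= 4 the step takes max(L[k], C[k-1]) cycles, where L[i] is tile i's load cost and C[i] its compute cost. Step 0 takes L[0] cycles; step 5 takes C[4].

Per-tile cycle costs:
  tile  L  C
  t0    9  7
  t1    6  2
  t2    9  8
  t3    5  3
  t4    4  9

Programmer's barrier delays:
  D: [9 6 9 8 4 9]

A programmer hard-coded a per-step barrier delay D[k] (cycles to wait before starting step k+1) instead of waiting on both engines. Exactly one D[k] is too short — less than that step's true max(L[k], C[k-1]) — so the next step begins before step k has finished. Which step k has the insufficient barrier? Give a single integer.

k=0 barrier L[0]=9→9c, D[0]=9 ok
k=1 barrier max(L[1]=6,C[0]=7)→7c, D[1]=6 SHORT
k=2 barrier max(L[2]=9,C[1]=2)→9c, D[2]=9 ok
k=3 barrier max(L[3]=5,C[2]=8)→8c, D[3]=8 ok
k=4 barrier max(L[4]=4,C[3]=3)→4c, D[4]=4 ok
k=5 barrier C[4]=9→9c, D[5]=9 ok

hazard at step 1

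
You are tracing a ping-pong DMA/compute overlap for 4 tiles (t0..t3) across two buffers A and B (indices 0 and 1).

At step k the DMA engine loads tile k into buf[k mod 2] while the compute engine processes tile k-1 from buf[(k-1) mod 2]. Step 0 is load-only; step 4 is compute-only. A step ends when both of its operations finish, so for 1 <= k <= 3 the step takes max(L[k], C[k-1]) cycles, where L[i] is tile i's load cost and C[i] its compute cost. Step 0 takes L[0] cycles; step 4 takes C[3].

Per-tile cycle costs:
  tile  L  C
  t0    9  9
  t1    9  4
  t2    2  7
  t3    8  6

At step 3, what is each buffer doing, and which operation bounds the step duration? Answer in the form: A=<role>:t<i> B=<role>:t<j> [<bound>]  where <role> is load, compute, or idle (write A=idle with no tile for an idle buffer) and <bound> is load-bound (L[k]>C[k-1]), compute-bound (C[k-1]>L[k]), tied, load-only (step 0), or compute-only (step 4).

  0. 9=9c; end=9; A:t0 B:-
  1. max(9,9)=9c; end=18; A:t0 B:t1
  2. max(2,4)=4c; end=22; A:t2 B:t1
  3. max(8,7)=8c; end=30; A:t2 B:t3
  4. 6=6c; end=36; A:t2 B:t3

step 3: A=compute:t2 B=load:t3 [load-bound]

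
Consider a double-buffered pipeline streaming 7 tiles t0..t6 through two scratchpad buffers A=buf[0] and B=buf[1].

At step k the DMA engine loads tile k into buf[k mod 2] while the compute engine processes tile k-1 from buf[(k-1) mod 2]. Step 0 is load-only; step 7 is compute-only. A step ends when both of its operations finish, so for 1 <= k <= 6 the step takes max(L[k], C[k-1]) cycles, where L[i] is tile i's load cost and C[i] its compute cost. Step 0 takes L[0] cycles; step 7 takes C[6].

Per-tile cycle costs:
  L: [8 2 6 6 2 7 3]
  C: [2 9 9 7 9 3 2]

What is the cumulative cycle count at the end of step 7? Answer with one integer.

[0] DMA t0→A (8c) ∥ CU idle ⇒ 8c, clock 8
[1] DMA t1→B (2c) ∥ CU A:t0 (2c) ⇒ 2c, clock 10
[2] DMA t2→A (6c) ∥ CU B:t1 (9c) ⇒ 9c, clock 19
[3] DMA t3→B (6c) ∥ CU A:t2 (9c) ⇒ 9c, clock 28
[4] DMA t4→A (2c) ∥ CU B:t3 (7c) ⇒ 7c, clock 35
[5] DMA t5→B (7c) ∥ CU A:t4 (9c) ⇒ 9c, clock 44
[6] DMA t6→A (3c) ∥ CU B:t5 (3c) ⇒ 3c, clock 47
[7] DMA idle ∥ CU A:t6 (2c) ⇒ 2c, clock 49

end_cycle[7] = 49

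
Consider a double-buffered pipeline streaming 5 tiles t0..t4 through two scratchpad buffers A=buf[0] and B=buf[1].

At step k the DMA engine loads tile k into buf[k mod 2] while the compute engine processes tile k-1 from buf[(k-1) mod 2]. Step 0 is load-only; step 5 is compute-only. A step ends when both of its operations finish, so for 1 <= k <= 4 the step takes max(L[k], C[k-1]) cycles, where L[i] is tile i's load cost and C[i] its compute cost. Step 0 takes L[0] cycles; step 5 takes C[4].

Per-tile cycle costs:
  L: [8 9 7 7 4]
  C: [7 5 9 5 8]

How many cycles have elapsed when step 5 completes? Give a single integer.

end_cycle[5] = 46

  0. 8=8c; end=8; A:t0 B:-
  1. max(9,7)=9c; end=17; A:t0 B:t1
  2. max(7,5)=7c; end=24; A:t2 B:t1
  3. max(7,9)=9c; end=33; A:t2 B:t3
  4. max(4,5)=5c; end=38; A:t4 B:t3
  5. 8=8c; end=46; A:t4 B:t3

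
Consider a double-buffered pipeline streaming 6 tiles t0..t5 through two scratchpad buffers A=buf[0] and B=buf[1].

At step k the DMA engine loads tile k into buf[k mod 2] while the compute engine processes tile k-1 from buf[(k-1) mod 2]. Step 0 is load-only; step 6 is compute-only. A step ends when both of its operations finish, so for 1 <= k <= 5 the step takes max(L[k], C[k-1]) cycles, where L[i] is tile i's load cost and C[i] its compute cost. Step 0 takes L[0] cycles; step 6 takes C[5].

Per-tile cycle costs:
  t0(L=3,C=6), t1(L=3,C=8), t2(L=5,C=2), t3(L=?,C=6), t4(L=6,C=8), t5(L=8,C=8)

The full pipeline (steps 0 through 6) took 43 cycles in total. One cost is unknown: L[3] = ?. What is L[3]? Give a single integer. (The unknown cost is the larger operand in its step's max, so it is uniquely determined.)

step 0 = dur = L[0]=3 = 3
step 1 = dur = max(L[1]=3, C[0]=6) = 6
step 2 = dur = max(L[2]=5, C[1]=8) = 8
step 3 = dur = max(L[3]=?, C[2]=2) = L[3]  (unknown; binding)
step 4 = dur = max(L[4]=6, C[3]=6) = 6
step 5 = dur = max(L[5]=8, C[4]=8) = 8
step 6 = dur = C[5]=8 = 8
sum of known step durations = 39
dur[3] = total - known = 43 - 39 = 4
L[3] is the binding max in step 3, so L[3] = dur[3] = 4

L[3] = 4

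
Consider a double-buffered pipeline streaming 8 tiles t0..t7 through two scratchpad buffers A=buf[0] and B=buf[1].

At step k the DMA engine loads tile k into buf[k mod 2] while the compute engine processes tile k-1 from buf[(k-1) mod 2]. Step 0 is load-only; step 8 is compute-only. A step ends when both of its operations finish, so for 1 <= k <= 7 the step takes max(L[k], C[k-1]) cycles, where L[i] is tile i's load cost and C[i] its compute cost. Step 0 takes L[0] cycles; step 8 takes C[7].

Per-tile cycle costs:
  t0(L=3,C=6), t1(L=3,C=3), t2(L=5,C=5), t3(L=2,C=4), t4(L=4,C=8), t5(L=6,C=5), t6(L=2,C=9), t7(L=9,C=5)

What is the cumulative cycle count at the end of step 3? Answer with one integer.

end_cycle[3] = 19

[0] DMA t0→A (3c) ∥ CU idle ⇒ 3c, clock 3
[1] DMA t1→B (3c) ∥ CU A:t0 (6c) ⇒ 6c, clock 9
[2] DMA t2→A (5c) ∥ CU B:t1 (3c) ⇒ 5c, clock 14
[3] DMA t3→B (2c) ∥ CU A:t2 (5c) ⇒ 5c, clock 19
[4] DMA t4→A (4c) ∥ CU B:t3 (4c) ⇒ 4c, clock 23
[5] DMA t5→B (6c) ∥ CU A:t4 (8c) ⇒ 8c, clock 31
[6] DMA t6→A (2c) ∥ CU B:t5 (5c) ⇒ 5c, clock 36
[7] DMA t7→B (9c) ∥ CU A:t6 (9c) ⇒ 9c, clock 45
[8] DMA idle ∥ CU B:t7 (5c) ⇒ 5c, clock 50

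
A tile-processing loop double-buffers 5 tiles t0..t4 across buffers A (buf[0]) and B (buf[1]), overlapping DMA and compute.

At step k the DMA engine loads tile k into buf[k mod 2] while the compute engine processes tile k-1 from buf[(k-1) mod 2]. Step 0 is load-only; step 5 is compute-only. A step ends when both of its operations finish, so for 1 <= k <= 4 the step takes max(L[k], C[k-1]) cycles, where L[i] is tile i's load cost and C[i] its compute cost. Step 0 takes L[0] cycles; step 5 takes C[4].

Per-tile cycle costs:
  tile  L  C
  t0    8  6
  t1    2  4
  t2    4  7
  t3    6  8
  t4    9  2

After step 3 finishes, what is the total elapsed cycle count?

end_cycle[3] = 25

[0] DMA t0→A (8c) ∥ CU idle ⇒ 8c, clock 8
[1] DMA t1→B (2c) ∥ CU A:t0 (6c) ⇒ 6c, clock 14
[2] DMA t2→A (4c) ∥ CU B:t1 (4c) ⇒ 4c, clock 18
[3] DMA t3→B (6c) ∥ CU A:t2 (7c) ⇒ 7c, clock 25
[4] DMA t4→A (9c) ∥ CU B:t3 (8c) ⇒ 9c, clock 34
[5] DMA idle ∥ CU A:t4 (2c) ⇒ 2c, clock 36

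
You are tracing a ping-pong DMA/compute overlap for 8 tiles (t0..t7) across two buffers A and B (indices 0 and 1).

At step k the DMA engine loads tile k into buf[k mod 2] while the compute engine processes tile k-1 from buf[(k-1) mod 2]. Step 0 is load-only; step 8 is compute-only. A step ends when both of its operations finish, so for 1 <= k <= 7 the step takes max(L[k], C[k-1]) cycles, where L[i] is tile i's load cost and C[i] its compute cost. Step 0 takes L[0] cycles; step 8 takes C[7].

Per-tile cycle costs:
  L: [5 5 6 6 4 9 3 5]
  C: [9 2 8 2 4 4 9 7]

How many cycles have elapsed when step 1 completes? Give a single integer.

step 0: L[0]=5 → dur=5, Σ=5 | A=load:t0 B=idle [load-only]
step 1: L[1]=5 C[0]=9 → dur=9, Σ=14 | A=compute:t0 B=load:t1 [compute-bound]
step 2: L[2]=6 C[1]=2 → dur=6, Σ=20 | A=load:t2 B=compute:t1 [load-bound]
step 3: L[3]=6 C[2]=8 → dur=8, Σ=28 | A=compute:t2 B=load:t3 [compute-bound]
step 4: L[4]=4 C[3]=2 → dur=4, Σ=32 | A=load:t4 B=compute:t3 [load-bound]
step 5: L[5]=9 C[4]=4 → dur=9, Σ=41 | A=compute:t4 B=load:t5 [load-bound]
step 6: L[6]=3 C[5]=4 → dur=4, Σ=45 | A=load:t6 B=compute:t5 [compute-bound]
step 7: L[7]=5 C[6]=9 → dur=9, Σ=54 | A=compute:t6 B=load:t7 [compute-bound]
step 8: C[7]=7 → dur=7, Σ=61 | A=idle B=compute:t7 [compute-only]

end_cycle[1] = 14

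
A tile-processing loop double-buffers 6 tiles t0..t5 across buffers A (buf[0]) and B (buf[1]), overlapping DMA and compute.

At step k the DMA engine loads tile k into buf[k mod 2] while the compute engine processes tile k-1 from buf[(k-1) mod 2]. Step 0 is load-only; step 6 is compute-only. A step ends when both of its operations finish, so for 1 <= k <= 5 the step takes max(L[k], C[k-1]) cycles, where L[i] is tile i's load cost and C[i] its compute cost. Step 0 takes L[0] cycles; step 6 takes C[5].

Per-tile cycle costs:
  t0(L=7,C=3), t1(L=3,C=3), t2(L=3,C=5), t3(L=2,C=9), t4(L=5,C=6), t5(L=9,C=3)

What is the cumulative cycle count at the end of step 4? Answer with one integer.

end_cycle[4] = 27

[0] DMA t0→A (7c) ∥ CU idle ⇒ 7c, clock 7
[1] DMA t1→B (3c) ∥ CU A:t0 (3c) ⇒ 3c, clock 10
[2] DMA t2→A (3c) ∥ CU B:t1 (3c) ⇒ 3c, clock 13
[3] DMA t3→B (2c) ∥ CU A:t2 (5c) ⇒ 5c, clock 18
[4] DMA t4→A (5c) ∥ CU B:t3 (9c) ⇒ 9c, clock 27
[5] DMA t5→B (9c) ∥ CU A:t4 (6c) ⇒ 9c, clock 36
[6] DMA idle ∥ CU B:t5 (3c) ⇒ 3c, clock 39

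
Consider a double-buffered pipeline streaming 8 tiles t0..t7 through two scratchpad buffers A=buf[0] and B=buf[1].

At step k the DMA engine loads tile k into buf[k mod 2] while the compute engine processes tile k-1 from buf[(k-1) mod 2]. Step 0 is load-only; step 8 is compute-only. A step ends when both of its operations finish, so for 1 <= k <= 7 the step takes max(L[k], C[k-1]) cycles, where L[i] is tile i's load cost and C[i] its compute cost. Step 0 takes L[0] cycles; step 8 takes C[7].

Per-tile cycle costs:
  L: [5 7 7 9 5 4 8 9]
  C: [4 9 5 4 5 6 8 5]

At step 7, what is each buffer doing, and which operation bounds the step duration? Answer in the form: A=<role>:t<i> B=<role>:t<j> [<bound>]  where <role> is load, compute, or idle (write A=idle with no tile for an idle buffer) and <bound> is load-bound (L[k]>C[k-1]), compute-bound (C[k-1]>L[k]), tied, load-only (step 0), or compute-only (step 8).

k=0 load=t0/5c comp=- wait=5 total=5
k=1 load=t1/7c comp=t0/4c wait=7 total=12
k=2 load=t2/7c comp=t1/9c wait=9 total=21
k=3 load=t3/9c comp=t2/5c wait=9 total=30
k=4 load=t4/5c comp=t3/4c wait=5 total=35
k=5 load=t5/4c comp=t4/5c wait=5 total=40
k=6 load=t6/8c comp=t5/6c wait=8 total=48
k=7 load=t7/9c comp=t6/8c wait=9 total=57
k=8 load=- comp=t7/5c wait=5 total=62

step 7: A=compute:t6 B=load:t7 [load-bound]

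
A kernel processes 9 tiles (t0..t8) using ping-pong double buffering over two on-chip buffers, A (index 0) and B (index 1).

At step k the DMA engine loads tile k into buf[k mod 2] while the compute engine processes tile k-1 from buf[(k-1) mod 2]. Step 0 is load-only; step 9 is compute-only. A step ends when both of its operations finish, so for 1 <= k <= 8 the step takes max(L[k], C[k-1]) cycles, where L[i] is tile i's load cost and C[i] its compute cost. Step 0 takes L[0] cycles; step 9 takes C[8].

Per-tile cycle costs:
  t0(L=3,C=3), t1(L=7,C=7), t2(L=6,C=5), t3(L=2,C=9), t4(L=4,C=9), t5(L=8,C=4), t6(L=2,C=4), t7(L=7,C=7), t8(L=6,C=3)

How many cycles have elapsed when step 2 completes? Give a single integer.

end_cycle[2] = 17

k=0 load=t0/3c comp=- wait=3 total=3
k=1 load=t1/7c comp=t0/3c wait=7 total=10
k=2 load=t2/6c comp=t1/7c wait=7 total=17
k=3 load=t3/2c comp=t2/5c wait=5 total=22
k=4 load=t4/4c comp=t3/9c wait=9 total=31
k=5 load=t5/8c comp=t4/9c wait=9 total=40
k=6 load=t6/2c comp=t5/4c wait=4 total=44
k=7 load=t7/7c comp=t6/4c wait=7 total=51
k=8 load=t8/6c comp=t7/7c wait=7 total=58
k=9 load=- comp=t8/3c wait=3 total=61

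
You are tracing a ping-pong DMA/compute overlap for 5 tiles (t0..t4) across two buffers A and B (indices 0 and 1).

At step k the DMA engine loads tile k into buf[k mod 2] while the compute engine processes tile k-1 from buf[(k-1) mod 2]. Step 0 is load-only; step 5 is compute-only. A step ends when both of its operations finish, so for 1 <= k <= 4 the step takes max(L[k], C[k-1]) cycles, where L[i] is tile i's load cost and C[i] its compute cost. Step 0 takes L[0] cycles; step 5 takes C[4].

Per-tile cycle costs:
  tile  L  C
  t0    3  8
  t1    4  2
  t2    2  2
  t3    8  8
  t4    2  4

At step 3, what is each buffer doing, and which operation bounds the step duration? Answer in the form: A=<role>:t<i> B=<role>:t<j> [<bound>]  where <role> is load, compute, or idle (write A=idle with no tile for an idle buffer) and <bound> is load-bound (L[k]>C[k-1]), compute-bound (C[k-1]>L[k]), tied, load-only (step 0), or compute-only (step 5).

step 3: A=compute:t2 B=load:t3 [load-bound]

[0] DMA t0→A (3c) ∥ CU idle ⇒ 3c, clock 3
[1] DMA t1→B (4c) ∥ CU A:t0 (8c) ⇒ 8c, clock 11
[2] DMA t2→A (2c) ∥ CU B:t1 (2c) ⇒ 2c, clock 13
[3] DMA t3→B (8c) ∥ CU A:t2 (2c) ⇒ 8c, clock 21
[4] DMA t4→A (2c) ∥ CU B:t3 (8c) ⇒ 8c, clock 29
[5] DMA idle ∥ CU A:t4 (4c) ⇒ 4c, clock 33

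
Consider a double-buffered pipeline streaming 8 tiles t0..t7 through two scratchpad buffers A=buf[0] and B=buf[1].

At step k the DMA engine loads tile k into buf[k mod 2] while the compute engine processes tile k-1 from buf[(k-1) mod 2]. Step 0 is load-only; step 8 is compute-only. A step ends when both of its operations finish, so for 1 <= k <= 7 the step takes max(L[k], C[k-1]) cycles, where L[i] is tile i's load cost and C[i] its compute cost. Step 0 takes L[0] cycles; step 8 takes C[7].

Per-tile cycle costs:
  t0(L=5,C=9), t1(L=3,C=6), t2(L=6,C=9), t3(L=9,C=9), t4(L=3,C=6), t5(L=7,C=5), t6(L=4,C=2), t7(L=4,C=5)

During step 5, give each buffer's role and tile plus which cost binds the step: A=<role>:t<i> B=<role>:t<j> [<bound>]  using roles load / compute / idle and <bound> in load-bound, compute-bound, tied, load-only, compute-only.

  0. 5=5c; end=5; A:t0 B:-
  1. max(3,9)=9c; end=14; A:t0 B:t1
  2. max(6,6)=6c; end=20; A:t2 B:t1
  3. max(9,9)=9c; end=29; A:t2 B:t3
  4. max(3,9)=9c; end=38; A:t4 B:t3
  5. max(7,6)=7c; end=45; A:t4 B:t5
  6. max(4,5)=5c; end=50; A:t6 B:t5
  7. max(4,2)=4c; end=54; A:t6 B:t7
  8. 5=5c; end=59; A:t6 B:t7

step 5: A=compute:t4 B=load:t5 [load-bound]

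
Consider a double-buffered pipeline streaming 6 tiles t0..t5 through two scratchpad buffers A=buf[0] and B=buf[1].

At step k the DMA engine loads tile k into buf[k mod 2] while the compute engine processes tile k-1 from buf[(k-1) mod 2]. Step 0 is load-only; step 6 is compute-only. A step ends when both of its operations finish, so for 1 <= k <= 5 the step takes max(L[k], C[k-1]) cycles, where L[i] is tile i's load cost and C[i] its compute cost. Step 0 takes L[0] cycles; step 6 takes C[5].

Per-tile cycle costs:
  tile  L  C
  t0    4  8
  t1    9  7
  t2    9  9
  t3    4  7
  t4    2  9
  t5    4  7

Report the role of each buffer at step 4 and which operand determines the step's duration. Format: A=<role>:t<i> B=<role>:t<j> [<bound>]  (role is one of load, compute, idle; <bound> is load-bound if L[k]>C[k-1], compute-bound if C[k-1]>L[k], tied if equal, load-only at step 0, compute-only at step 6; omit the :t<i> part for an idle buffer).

[0] DMA t0→A (4c) ∥ CU idle ⇒ 4c, clock 4
[1] DMA t1→B (9c) ∥ CU A:t0 (8c) ⇒ 9c, clock 13
[2] DMA t2→A (9c) ∥ CU B:t1 (7c) ⇒ 9c, clock 22
[3] DMA t3→B (4c) ∥ CU A:t2 (9c) ⇒ 9c, clock 31
[4] DMA t4→A (2c) ∥ CU B:t3 (7c) ⇒ 7c, clock 38
[5] DMA t5→B (4c) ∥ CU A:t4 (9c) ⇒ 9c, clock 47
[6] DMA idle ∥ CU B:t5 (7c) ⇒ 7c, clock 54

step 4: A=load:t4 B=compute:t3 [compute-bound]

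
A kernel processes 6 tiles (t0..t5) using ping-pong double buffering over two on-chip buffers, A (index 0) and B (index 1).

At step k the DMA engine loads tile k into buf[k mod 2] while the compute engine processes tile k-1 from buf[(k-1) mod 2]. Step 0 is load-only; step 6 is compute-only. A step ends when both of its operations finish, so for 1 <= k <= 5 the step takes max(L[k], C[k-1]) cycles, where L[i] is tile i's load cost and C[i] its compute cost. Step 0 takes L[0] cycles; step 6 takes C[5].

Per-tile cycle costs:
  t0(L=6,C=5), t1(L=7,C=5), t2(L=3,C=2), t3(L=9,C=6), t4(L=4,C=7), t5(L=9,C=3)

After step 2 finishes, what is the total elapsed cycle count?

[0] DMA t0→A (6c) ∥ CU idle ⇒ 6c, clock 6
[1] DMA t1→B (7c) ∥ CU A:t0 (5c) ⇒ 7c, clock 13
[2] DMA t2→A (3c) ∥ CU B:t1 (5c) ⇒ 5c, clock 18
[3] DMA t3→B (9c) ∥ CU A:t2 (2c) ⇒ 9c, clock 27
[4] DMA t4→A (4c) ∥ CU B:t3 (6c) ⇒ 6c, clock 33
[5] DMA t5→B (9c) ∥ CU A:t4 (7c) ⇒ 9c, clock 42
[6] DMA idle ∥ CU B:t5 (3c) ⇒ 3c, clock 45

end_cycle[2] = 18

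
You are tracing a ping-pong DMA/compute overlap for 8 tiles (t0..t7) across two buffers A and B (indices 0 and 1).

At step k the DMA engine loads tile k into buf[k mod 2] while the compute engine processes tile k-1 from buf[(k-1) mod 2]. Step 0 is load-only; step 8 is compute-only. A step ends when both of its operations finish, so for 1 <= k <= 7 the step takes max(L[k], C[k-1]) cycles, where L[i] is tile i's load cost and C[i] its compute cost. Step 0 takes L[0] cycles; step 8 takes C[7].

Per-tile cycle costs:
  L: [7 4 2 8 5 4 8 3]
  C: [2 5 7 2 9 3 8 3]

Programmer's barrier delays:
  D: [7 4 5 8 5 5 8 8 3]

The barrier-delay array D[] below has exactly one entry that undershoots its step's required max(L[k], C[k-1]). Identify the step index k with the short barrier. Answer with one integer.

k=0 barrier L[0]=7→7c, D[0]=7 ok
k=1 barrier max(L[1]=4,C[0]=2)→4c, D[1]=4 ok
k=2 barrier max(L[2]=2,C[1]=5)→5c, D[2]=5 ok
k=3 barrier max(L[3]=8,C[2]=7)→8c, D[3]=8 ok
k=4 barrier max(L[4]=5,C[3]=2)→5c, D[4]=5 ok
k=5 barrier max(L[5]=4,C[4]=9)→9c, D[5]=5 SHORT
k=6 barrier max(L[6]=8,C[5]=3)→8c, D[6]=8 ok
k=7 barrier max(L[7]=3,C[6]=8)→8c, D[7]=8 ok
k=8 barrier C[7]=3→3c, D[8]=3 ok

hazard at step 5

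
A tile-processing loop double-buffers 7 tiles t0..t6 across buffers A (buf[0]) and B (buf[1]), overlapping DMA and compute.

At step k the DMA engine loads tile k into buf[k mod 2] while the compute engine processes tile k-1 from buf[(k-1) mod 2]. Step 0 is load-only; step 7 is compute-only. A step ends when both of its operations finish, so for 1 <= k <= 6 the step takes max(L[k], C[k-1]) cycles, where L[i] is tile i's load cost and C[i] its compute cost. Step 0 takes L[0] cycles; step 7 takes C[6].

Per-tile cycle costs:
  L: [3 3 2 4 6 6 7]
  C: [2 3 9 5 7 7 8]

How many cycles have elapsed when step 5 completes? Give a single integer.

end_cycle[5] = 31

[0] DMA t0→A (3c) ∥ CU idle ⇒ 3c, clock 3
[1] DMA t1→B (3c) ∥ CU A:t0 (2c) ⇒ 3c, clock 6
[2] DMA t2→A (2c) ∥ CU B:t1 (3c) ⇒ 3c, clock 9
[3] DMA t3→B (4c) ∥ CU A:t2 (9c) ⇒ 9c, clock 18
[4] DMA t4→A (6c) ∥ CU B:t3 (5c) ⇒ 6c, clock 24
[5] DMA t5→B (6c) ∥ CU A:t4 (7c) ⇒ 7c, clock 31
[6] DMA t6→A (7c) ∥ CU B:t5 (7c) ⇒ 7c, clock 38
[7] DMA idle ∥ CU A:t6 (8c) ⇒ 8c, clock 46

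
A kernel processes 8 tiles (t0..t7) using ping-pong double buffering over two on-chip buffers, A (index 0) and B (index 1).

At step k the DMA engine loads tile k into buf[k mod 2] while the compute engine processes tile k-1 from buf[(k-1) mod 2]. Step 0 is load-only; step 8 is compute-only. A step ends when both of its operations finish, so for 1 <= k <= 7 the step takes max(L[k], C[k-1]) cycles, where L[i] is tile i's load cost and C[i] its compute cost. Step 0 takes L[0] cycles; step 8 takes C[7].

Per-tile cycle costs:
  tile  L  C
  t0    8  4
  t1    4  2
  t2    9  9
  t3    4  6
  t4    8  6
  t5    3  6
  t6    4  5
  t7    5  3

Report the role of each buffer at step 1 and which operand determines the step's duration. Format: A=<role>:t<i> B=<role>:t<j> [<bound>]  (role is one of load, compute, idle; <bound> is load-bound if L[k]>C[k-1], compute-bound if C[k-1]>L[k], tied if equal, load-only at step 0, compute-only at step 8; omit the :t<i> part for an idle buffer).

step 1: A=compute:t0 B=load:t1 [tied]

[0] DMA t0→A (8c) ∥ CU idle ⇒ 8c, clock 8
[1] DMA t1→B (4c) ∥ CU A:t0 (4c) ⇒ 4c, clock 12
[2] DMA t2→A (9c) ∥ CU B:t1 (2c) ⇒ 9c, clock 21
[3] DMA t3→B (4c) ∥ CU A:t2 (9c) ⇒ 9c, clock 30
[4] DMA t4→A (8c) ∥ CU B:t3 (6c) ⇒ 8c, clock 38
[5] DMA t5→B (3c) ∥ CU A:t4 (6c) ⇒ 6c, clock 44
[6] DMA t6→A (4c) ∥ CU B:t5 (6c) ⇒ 6c, clock 50
[7] DMA t7→B (5c) ∥ CU A:t6 (5c) ⇒ 5c, clock 55
[8] DMA idle ∥ CU B:t7 (3c) ⇒ 3c, clock 58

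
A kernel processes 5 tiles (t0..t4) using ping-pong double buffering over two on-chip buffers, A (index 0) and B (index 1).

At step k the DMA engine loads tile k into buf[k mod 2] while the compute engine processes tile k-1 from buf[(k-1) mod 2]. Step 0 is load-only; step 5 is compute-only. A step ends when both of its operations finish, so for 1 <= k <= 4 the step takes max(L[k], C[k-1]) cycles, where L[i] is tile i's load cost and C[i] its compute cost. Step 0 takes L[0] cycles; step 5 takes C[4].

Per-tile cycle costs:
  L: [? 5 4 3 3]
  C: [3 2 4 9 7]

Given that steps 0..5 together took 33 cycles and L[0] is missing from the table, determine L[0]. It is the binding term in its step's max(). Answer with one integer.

step 0 → dur = L[0]=? = L[0]  (unknown; binding)
step 1 → dur = max(L[1]=5, C[0]=3) = 5
step 2 → dur = max(L[2]=4, C[1]=2) = 4
step 3 → dur = max(L[3]=3, C[2]=4) = 4
step 4 → dur = max(L[4]=3, C[3]=9) = 9
step 5 → dur = C[4]=7 = 7
sum of known step durations = 29
dur[0] = total - known = 33 - 29 = 4
L[0] is the binding max in step 0, so L[0] = dur[0] = 4

L[0] = 4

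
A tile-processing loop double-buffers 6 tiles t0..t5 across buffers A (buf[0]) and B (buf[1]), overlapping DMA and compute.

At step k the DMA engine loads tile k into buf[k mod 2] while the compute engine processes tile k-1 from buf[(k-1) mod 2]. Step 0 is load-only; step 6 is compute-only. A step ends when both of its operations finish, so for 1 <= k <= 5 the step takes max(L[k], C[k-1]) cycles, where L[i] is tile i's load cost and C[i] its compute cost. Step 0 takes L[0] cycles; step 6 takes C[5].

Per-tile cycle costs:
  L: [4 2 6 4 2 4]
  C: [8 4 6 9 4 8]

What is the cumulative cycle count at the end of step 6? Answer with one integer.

k=0 load=t0/4c comp=- wait=4 total=4
k=1 load=t1/2c comp=t0/8c wait=8 total=12
k=2 load=t2/6c comp=t1/4c wait=6 total=18
k=3 load=t3/4c comp=t2/6c wait=6 total=24
k=4 load=t4/2c comp=t3/9c wait=9 total=33
k=5 load=t5/4c comp=t4/4c wait=4 total=37
k=6 load=- comp=t5/8c wait=8 total=45

end_cycle[6] = 45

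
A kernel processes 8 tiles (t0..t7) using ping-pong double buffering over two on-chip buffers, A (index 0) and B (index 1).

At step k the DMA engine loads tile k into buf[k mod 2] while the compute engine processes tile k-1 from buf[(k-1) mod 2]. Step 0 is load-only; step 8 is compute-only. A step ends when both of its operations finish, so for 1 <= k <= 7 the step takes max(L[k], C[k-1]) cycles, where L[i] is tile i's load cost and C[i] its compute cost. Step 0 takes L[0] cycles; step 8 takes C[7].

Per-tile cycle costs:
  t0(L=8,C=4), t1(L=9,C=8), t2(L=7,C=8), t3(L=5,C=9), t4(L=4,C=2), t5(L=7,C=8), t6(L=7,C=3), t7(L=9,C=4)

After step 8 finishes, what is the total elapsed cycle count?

end_cycle[8] = 70

k=0 load=t0/8c comp=- wait=8 total=8
k=1 load=t1/9c comp=t0/4c wait=9 total=17
k=2 load=t2/7c comp=t1/8c wait=8 total=25
k=3 load=t3/5c comp=t2/8c wait=8 total=33
k=4 load=t4/4c comp=t3/9c wait=9 total=42
k=5 load=t5/7c comp=t4/2c wait=7 total=49
k=6 load=t6/7c comp=t5/8c wait=8 total=57
k=7 load=t7/9c comp=t6/3c wait=9 total=66
k=8 load=- comp=t7/4c wait=4 total=70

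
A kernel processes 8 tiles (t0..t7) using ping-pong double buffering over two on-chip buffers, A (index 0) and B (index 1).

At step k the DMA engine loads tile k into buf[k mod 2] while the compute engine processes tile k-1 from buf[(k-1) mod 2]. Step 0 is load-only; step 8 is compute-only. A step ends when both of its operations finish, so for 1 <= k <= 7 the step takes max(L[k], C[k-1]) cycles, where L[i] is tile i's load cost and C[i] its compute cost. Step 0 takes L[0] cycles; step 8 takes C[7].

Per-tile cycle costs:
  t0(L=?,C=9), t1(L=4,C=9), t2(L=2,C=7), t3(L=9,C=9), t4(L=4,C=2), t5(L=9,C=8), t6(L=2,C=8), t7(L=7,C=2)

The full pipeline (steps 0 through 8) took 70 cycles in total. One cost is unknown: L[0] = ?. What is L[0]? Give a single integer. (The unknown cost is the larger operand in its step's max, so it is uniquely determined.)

step 0 = dur = L[0]=? = L[0]  (unknown; binding)
step 1 = dur = max(L[1]=4, C[0]=9) = 9
step 2 = dur = max(L[2]=2, C[1]=9) = 9
step 3 = dur = max(L[3]=9, C[2]=7) = 9
step 4 = dur = max(L[4]=4, C[3]=9) = 9
step 5 = dur = max(L[5]=9, C[4]=2) = 9
step 6 = dur = max(L[6]=2, C[5]=8) = 8
step 7 = dur = max(L[7]=7, C[6]=8) = 8
step 8 = dur = C[7]=2 = 2
sum of known step durations = 63
dur[0] = total - known = 70 - 63 = 7
L[0] is the binding max in step 0, so L[0] = dur[0] = 7

L[0] = 7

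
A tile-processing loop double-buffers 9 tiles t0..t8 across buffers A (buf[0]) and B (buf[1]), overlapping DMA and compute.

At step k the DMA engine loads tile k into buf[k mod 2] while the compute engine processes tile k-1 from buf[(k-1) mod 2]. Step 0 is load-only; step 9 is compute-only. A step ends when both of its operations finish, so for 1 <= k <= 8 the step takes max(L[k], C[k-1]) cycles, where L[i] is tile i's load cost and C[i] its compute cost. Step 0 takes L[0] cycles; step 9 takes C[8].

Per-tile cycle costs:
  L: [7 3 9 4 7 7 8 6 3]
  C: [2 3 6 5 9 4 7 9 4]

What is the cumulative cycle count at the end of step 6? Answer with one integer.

end_cycle[6] = 49

k=0 load=t0/7c comp=- wait=7 total=7
k=1 load=t1/3c comp=t0/2c wait=3 total=10
k=2 load=t2/9c comp=t1/3c wait=9 total=19
k=3 load=t3/4c comp=t2/6c wait=6 total=25
k=4 load=t4/7c comp=t3/5c wait=7 total=32
k=5 load=t5/7c comp=t4/9c wait=9 total=41
k=6 load=t6/8c comp=t5/4c wait=8 total=49
k=7 load=t7/6c comp=t6/7c wait=7 total=56
k=8 load=t8/3c comp=t7/9c wait=9 total=65
k=9 load=- comp=t8/4c wait=4 total=69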